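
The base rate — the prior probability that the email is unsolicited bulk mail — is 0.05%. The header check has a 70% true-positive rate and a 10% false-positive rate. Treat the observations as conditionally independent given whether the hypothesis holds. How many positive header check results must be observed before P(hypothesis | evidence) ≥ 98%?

6

Prior odds = 0.0005/0.9995 = 1/1999.
Likelihood ratio of a positive result = 0.7/0.1 = 7.
Target posterior odds = 0.98/0.02 = 49.
Require 7ⁿ ≥ 49 ÷ (1/1999) = 97951.
7⁵ = 16807 falls short of 97951 but 7⁶ = 117649 reaches it, so n = 6.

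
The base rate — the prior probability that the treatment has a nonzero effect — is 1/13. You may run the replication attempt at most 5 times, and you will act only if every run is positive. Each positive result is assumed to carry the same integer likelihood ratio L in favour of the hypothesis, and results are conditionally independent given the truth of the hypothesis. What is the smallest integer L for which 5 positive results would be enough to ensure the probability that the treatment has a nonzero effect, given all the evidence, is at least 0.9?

3

Prior odds = (1/13)/(12/13) = 1/12.
Target odds = 0.9/0.1 = 9.
Need L⁵ ≥ 9 ÷ (1/12) = 108.
2⁵ = 32 < 108 ≤ 243 = 3⁵, so L = 3.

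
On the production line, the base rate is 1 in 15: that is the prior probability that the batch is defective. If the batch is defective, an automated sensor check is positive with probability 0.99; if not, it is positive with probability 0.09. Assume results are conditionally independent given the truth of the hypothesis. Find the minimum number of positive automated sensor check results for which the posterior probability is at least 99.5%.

Prior odds = (1/15)/(14/15) = 1/14.
Likelihood ratio of a positive = 0.99/0.09 = 11.
Target odds: 0.995 ÷ 0.005 = 199.
Need (1/14) × 11ⁿ ≥ 199, i.e. 11ⁿ ≥ 2786.
11³ = 1331 falls short of 2786 but 11⁴ = 14641 reaches it, so n = 4.

4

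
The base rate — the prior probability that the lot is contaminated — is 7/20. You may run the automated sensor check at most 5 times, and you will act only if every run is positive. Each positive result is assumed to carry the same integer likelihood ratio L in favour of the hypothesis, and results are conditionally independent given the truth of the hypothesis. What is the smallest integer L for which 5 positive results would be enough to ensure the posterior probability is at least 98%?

Prior odds = 0.35/0.65 = 7/13.
Target odds = 0.98/0.02 = 49.
Need L⁵ ≥ 49 ÷ (7/13) = 91.
2⁵ = 32 < 91 ≤ 243 = 3⁵, so L = 3.

3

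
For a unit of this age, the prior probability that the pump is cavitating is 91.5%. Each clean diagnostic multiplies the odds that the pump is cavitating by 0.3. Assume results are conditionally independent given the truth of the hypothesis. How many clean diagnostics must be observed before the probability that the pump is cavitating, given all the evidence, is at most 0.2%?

Prior odds = 0.915/0.085 = 183/17.
Likelihood ratio per clean diagnostic = 0.3.
Target posterior odds = 0.002/0.998 = 1/499.
Require 0.3ⁿ ≤ 1/499 ÷ (183/17) = 17/91317.
0.3⁷ = 2187/10000000 is still above 17/91317 but 0.3⁸ = 6561/100000000 is at or below it, so n = 8.

8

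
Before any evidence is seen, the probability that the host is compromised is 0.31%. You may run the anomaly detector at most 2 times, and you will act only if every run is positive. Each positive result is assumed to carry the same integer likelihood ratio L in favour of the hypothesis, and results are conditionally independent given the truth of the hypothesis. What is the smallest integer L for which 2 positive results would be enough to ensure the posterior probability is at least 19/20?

79

Prior odds = 0.0031/0.9969 = 31/9969.
Target odds = 0.95/0.05 = 19.
Need L² ≥ 19 ÷ (31/9969) = 189411/31.
78² = 6084 < 189411/31 ≤ 6241 = 79², so L = 79.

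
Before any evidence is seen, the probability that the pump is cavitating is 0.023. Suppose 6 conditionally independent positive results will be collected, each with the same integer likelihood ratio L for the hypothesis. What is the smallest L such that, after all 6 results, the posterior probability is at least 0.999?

6

Prior odds = 0.023/0.977 = 23/977.
Target odds = 0.999/0.001 = 999.
Need L⁶ ≥ 999 ÷ (23/977) = 976023/23.
5⁶ = 15625 < 976023/23 ≤ 46656 = 6⁶, so L = 6.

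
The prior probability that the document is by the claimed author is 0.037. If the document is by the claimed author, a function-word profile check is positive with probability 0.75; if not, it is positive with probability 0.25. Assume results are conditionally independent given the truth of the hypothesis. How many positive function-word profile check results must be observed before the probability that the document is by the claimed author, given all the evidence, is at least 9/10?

Prior odds = 0.037/0.963 = 37/963.
Likelihood ratio of a positive = 0.75/0.25 = 3.
Target odds: 0.9 ÷ 0.1 = 9.
Require 3ⁿ ≥ 9 ÷ (37/963) = 8667/37.
3⁴ = 81 falls short of 8667/37 but 3⁵ = 243 reaches it, so n = 5.

5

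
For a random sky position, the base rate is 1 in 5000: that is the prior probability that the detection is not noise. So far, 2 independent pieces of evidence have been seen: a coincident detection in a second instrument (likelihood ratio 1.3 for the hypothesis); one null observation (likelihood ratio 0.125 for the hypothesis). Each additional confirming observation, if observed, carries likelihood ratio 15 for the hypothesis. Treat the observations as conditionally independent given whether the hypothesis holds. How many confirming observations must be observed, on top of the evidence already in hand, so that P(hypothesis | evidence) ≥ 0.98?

6

Prior odds = 0.0002/0.9998 = 1/4999.
Combined Bayes factor of the evidence already in hand = 1.3 × 0.125 = 0.1625.
Odds after that evidence = (1/4999) × 0.1625 = 13/399920.
Target odds = 0.98/0.02 = 49.
Need 15ⁿ ≥ 49 ÷ (13/399920) = 19596080/13.
15⁵ = 759375 falls short of 19596080/13 but 15⁶ = 11390625 reaches it, so n = 6.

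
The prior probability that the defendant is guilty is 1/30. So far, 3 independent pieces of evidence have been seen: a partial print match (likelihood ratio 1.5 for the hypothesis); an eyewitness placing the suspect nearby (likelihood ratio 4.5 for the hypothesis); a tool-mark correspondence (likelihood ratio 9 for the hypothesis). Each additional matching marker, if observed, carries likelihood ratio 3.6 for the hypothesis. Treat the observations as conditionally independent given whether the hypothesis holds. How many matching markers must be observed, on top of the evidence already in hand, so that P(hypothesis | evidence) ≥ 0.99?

4

Prior odds = (1/30)/(29/30) = 1/29.
Combined Bayes factor of the evidence already in hand = 1.5 × 4.5 × 9 = 60.75.
Odds after that evidence = (1/29) × 60.75 = 243/116.
Target odds = 0.99/0.01 = 99.
Need 3.6ⁿ ≥ 99 ÷ (243/116) = 1276/27.
3.6³ = 46.656 falls short of 1276/27 but 3.6⁴ = 167.9616 reaches it, so n = 4.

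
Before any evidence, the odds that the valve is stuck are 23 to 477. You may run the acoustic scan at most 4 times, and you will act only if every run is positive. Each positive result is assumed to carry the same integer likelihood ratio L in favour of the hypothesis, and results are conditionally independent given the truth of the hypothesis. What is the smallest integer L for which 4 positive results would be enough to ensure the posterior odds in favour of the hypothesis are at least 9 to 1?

Prior odds = 23/477.
Target odds = 9.
Need L⁴ ≥ 9 ÷ (23/477) = 4293/23.
3⁴ = 81 < 4293/23 ≤ 256 = 4⁴, so L = 4.

4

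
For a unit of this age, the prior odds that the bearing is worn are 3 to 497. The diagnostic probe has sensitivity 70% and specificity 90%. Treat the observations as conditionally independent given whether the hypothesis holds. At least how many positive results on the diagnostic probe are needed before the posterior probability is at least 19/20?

5

Prior odds = 3/497.
False-positive rate = 1 − 0.9 = 0.1; likelihood ratio of a positive = 0.7/0.1 = 7.
Target posterior odds = 0.95/0.05 = 19.
Need (3/497) × 7ⁿ ≥ 19, i.e. 7ⁿ ≥ 9443/3.
7⁴ = 2401 falls short of 9443/3 but 7⁵ = 16807 reaches it, so n = 5.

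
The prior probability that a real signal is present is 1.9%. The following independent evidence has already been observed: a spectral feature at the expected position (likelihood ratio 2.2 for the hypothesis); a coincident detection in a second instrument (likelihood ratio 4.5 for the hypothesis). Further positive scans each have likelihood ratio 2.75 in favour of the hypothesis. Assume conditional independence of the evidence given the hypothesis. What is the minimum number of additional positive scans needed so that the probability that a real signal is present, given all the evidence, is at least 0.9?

4

Prior odds = 0.019/0.981 = 19/981.
Combined Bayes factor of the evidence already in hand = 2.2 × 4.5 = 9.9.
Odds after that evidence = (19/981) × 9.9 = 209/1090.
Target odds = 0.9/0.1 = 9.
Need 2.75ⁿ ≥ 9 ÷ (209/1090) = 9810/209.
2.75³ = 20.796875 falls short of 9810/209 but 2.75⁴ = 57.19140625 reaches it, so n = 4.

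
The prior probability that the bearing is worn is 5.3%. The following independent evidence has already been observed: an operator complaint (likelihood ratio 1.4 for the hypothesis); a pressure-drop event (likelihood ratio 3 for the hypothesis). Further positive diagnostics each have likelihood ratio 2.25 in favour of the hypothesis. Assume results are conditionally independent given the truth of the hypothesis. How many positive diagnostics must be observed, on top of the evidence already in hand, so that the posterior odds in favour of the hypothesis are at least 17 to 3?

Prior odds = 0.053/0.947 = 53/947.
Combined Bayes factor of the evidence already in hand = 1.4 × 3 = 4.2.
Odds after that evidence = (53/947) × 4.2 = 1113/4735.
Target odds = 17/3.
Need 2.25ⁿ ≥ 17/3 ÷ (1113/4735) = 80495/3339.
2.25³ = 11.390625 falls short of 80495/3339 but 2.25⁴ = 25.62890625 reaches it, so n = 4.

4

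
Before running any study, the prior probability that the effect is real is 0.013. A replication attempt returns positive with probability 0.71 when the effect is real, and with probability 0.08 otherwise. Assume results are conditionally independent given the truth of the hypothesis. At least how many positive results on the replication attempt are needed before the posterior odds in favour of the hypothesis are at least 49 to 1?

Prior odds = 0.013/0.987 = 13/987.
Likelihood ratio of a positive result = 0.71/0.08 = 8.875.
Target odds = 49.
Require 8.875ⁿ ≥ 49 ÷ (13/987) = 48363/13.
8.875³ = 357911/512 falls short of 48363/13 but 8.875⁴ = 25411681/4096 reaches it, so n = 4.

4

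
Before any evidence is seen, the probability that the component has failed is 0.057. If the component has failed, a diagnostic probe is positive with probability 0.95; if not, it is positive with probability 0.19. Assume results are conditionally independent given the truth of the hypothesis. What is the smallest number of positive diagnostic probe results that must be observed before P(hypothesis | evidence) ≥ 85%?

3

Prior odds = 0.057/0.943 = 57/943.
Likelihood ratio of a positive = 0.95/0.19 = 5.
Target posterior odds = 0.85/0.15 = 17/3.
Need (57/943) × 5ⁿ ≥ 17/3, i.e. 5ⁿ ≥ 16031/171.
5² = 25 falls short of 16031/171 but 5³ = 125 reaches it, so n = 3.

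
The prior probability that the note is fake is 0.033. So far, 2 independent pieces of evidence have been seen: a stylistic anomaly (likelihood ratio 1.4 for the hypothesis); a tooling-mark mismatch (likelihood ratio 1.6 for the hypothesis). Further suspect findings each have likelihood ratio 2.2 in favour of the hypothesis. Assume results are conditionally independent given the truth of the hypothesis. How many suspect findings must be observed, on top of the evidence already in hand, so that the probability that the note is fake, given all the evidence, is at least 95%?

7

Prior odds = 0.033/0.967 = 33/967.
Combined Bayes factor of the evidence already in hand = 1.4 × 1.6 = 2.24.
Odds after that evidence = (33/967) × 2.24 = 1848/24175.
Target odds = 0.95/0.05 = 19.
Need 2.2ⁿ ≥ 19 ÷ (1848/24175) = 459325/1848.
2.2⁶ = 1771561/15625 falls short of 459325/1848 but 2.2⁷ = 19487171/78125 reaches it, so n = 7.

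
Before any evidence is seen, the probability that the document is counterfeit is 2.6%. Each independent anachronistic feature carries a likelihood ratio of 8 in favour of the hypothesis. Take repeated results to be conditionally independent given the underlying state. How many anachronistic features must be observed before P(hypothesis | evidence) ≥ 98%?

Prior odds: 0.026 ÷ 0.974 = 13/487.
Likelihood ratio per anachronistic feature = 8.
Target odds: 0.98 ÷ 0.02 = 49.
Need (13/487) × 8ⁿ ≥ 49, i.e. 8ⁿ ≥ 23863/13.
8³ = 512 falls short of 23863/13 but 8⁴ = 4096 reaches it, so n = 4.

4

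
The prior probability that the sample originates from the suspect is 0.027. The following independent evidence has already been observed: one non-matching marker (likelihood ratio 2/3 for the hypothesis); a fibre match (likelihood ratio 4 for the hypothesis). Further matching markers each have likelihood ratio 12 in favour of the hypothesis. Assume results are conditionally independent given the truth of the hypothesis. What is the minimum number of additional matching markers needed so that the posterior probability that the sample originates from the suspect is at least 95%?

Prior odds = 0.027/0.973 = 27/973.
Combined Bayes factor of the evidence already in hand = (2/3) × 4 = 8/3.
Odds after that evidence = (27/973) × 8/3 = 72/973.
Target odds = 0.95/0.05 = 19.
Need 12ⁿ ≥ 19 ÷ (72/973) = 18487/72.
12² = 144 falls short of 18487/72 but 12³ = 1728 reaches it, so n = 3.

3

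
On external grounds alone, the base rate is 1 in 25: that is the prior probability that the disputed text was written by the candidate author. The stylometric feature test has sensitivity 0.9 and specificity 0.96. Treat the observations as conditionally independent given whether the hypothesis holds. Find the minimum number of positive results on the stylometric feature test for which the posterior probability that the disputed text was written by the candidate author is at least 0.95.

2

Prior odds = 0.04/0.96 = 1/24.
False-positive rate = 1 − 0.96 = 0.04; likelihood ratio of a positive = 0.9/0.04 = 22.5.
Target posterior odds = 0.95/0.05 = 19.
Require 22.5ⁿ ≥ 19 ÷ (1/24) = 456.
22.5¹ = 22.5 falls short of 456 but 22.5² = 506.25 reaches it, so n = 2.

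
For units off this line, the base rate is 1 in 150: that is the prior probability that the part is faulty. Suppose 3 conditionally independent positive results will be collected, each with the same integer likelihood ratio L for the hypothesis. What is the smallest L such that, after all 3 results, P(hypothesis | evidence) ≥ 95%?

15

Prior odds = (1/150)/(149/150) = 1/149.
Target odds = 0.95/0.05 = 19.
Need L³ ≥ 19 ÷ (1/149) = 2831.
14³ = 2744 < 2831 ≤ 3375 = 15³, so L = 15.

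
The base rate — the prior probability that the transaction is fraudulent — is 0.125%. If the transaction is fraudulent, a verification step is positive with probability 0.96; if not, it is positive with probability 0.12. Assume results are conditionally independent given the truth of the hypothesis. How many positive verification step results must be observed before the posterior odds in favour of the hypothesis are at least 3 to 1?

Prior odds: 0.00125 ÷ 0.99875 = 1/799.
Likelihood ratio of a positive = 0.96/0.12 = 8.
Target odds = 3.
Need (1/799) × 8ⁿ ≥ 3, i.e. 8ⁿ ≥ 2397.
8³ = 512 falls short of 2397 but 8⁴ = 4096 reaches it, so n = 4.

4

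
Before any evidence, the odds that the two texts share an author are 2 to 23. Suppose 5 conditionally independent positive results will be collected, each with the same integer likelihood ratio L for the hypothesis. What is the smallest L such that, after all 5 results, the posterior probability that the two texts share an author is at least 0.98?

Prior odds = 2/23.
Target odds = 0.98/0.02 = 49.
Need L⁵ ≥ 49 ÷ (2/23) = 563.5.
3⁵ = 243 < 563.5 ≤ 1024 = 4⁵, so L = 4.

4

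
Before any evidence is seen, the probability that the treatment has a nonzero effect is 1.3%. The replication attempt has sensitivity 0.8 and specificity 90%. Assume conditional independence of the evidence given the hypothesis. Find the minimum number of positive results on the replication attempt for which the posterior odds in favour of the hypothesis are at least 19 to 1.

Prior odds = 0.013/0.987 = 13/987.
False-positive rate = 1 − 0.9 = 0.1; likelihood ratio of a positive = 0.8/0.1 = 8.
Target odds = 19.
Need (13/987) × 8ⁿ ≥ 19, i.e. 8ⁿ ≥ 18753/13.
8³ = 512 falls short of 18753/13 but 8⁴ = 4096 reaches it, so n = 4.

4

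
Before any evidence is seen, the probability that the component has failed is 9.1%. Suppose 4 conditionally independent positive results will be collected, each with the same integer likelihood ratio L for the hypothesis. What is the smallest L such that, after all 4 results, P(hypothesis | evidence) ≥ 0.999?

10

Prior odds = 0.091/0.909 = 91/909.
Target odds = 0.999/0.001 = 999.
Need L⁴ ≥ 999 ÷ (91/909) = 908091/91.
9⁴ = 6561 < 908091/91 ≤ 10000 = 10⁴, so L = 10.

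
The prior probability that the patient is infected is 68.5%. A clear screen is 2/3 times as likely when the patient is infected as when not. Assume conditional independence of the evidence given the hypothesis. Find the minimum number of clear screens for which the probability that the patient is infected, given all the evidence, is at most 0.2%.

Prior odds = 0.685/0.315 = 137/63.
Likelihood ratio per clear screen = 2/3.
Target posterior odds = 0.002/0.998 = 1/499.
Need (137/63) × (2/3)ⁿ ≤ 1/499, i.e. (2/3)ⁿ ≤ 63/68363.
(2/3)¹⁷ = 131072/129140163 is still above 63/68363 but (2/3)¹⁸ = 262144/387420489 is at or below it, so n = 18.

18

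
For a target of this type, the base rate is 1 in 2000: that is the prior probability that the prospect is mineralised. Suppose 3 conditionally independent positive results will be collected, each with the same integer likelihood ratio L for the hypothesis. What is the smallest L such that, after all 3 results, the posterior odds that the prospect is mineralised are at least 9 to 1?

27

Prior odds = 0.0005/0.9995 = 1/1999.
Target odds = 9.
Need L³ ≥ 9 ÷ (1/1999) = 17991.
26³ = 17576 < 17991 ≤ 19683 = 27³, so L = 27.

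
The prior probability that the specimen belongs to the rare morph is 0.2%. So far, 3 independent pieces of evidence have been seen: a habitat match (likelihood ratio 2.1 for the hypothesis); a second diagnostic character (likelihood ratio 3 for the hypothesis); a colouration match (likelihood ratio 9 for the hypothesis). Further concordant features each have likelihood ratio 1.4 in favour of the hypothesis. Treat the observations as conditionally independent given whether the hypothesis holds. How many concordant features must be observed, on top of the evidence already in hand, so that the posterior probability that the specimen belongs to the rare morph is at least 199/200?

Prior odds = 0.002/0.998 = 1/499.
Combined Bayes factor of the evidence already in hand = 2.1 × 3 × 9 = 56.7.
Odds after that evidence = (1/499) × 56.7 = 567/4990.
Target odds = 0.995/0.005 = 199.
Need 1.4ⁿ ≥ 199 ÷ (567/4990) = 993010/567.
1.4²² ≈1639.9 falls short of 993010/567 but 1.4²³ ≈2295.86 reaches it, so n = 23.

23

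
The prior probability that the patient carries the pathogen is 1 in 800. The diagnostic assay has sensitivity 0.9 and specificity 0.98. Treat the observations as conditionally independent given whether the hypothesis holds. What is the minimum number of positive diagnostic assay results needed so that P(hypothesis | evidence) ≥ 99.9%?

4

Prior odds: 0.00125 ÷ 0.99875 = 1/799.
False-positive rate = 1 − 0.98 = 0.02; likelihood ratio of a positive = 0.9/0.02 = 45.
Target odds: 0.999 ÷ 0.001 = 999.
Require 45ⁿ ≥ 999 ÷ (1/799) = 798201.
45³ = 91125 falls short of 798201 but 45⁴ = 4100625 reaches it, so n = 4.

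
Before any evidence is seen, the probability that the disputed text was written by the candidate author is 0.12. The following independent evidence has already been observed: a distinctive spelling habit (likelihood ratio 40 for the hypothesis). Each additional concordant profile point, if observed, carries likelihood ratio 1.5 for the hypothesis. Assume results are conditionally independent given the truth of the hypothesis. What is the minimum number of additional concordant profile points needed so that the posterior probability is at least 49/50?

Prior odds = 0.12/0.88 = 3/22.
Bayes factor of the evidence already in hand = 40.
Odds after that evidence = (3/22) × 40 = 60/11.
Target odds = 0.98/0.02 = 49.
Need 1.5ⁿ ≥ 49 ÷ (60/11) = 539/60.
1.5⁵ = 7.59375 falls short of 539/60 but 1.5⁶ = 11.390625 reaches it, so n = 6.

6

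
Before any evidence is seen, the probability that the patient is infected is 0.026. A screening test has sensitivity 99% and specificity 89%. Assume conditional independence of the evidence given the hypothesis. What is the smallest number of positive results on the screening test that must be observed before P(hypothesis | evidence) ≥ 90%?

3

Prior odds: 0.026 ÷ 0.974 = 13/487.
False-positive rate = 1 − 0.89 = 0.11; likelihood ratio of a positive = 0.99/0.11 = 9.
Target odds: 0.9 ÷ 0.1 = 9.
Require 9ⁿ ≥ 9 ÷ (13/487) = 4383/13.
9² = 81 falls short of 4383/13 but 9³ = 729 reaches it, so n = 3.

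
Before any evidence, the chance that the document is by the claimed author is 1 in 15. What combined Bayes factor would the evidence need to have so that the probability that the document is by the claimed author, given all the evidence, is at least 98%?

Prior odds = (1/15)/(14/15) = 1/14.
Target odds = 0.98/0.02 = 49.
Required Bayes factor = 49 ÷ (1/14) = 686.

686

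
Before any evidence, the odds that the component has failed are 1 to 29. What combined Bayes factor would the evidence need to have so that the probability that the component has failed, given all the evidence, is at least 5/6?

Prior odds = 1/29.
Target odds = (5/6)/(1/6) = 5.
Required Bayes factor = 5 ÷ (1/29) = 145.

145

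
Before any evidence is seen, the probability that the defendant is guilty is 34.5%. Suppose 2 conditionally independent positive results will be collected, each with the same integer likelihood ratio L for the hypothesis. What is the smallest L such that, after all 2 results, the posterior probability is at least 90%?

5

Prior odds = 0.345/0.655 = 69/131.
Target odds = 0.9/0.1 = 9.
Need L² ≥ 9 ÷ (69/131) = 393/23.
4² = 16 < 393/23 ≤ 25 = 5², so L = 5.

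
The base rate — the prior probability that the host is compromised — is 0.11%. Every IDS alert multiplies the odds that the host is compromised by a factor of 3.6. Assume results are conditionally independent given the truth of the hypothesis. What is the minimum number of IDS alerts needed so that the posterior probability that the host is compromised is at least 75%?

7

Prior odds = 0.0011/0.9989 = 11/9989.
Likelihood ratio per IDS alert = 3.6.
Target posterior odds = 0.75/0.25 = 3.
Need (11/9989) × 3.6ⁿ ≥ 3, i.e. 3.6ⁿ ≥ 29967/11.
3.6⁶ = 34012224/15625 falls short of 29967/11 but 3.6⁷ = 612220032/78125 reaches it, so n = 7.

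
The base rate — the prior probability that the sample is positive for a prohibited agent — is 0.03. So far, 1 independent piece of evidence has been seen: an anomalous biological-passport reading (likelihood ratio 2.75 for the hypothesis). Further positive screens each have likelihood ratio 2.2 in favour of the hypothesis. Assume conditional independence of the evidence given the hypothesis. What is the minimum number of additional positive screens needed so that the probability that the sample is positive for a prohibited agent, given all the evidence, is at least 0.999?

12

Prior odds = 0.03/0.97 = 3/97.
Bayes factor of the evidence already in hand = 2.75.
Odds after that evidence = (3/97) × 2.75 = 33/388.
Target odds = 0.999/0.001 = 999.
Need 2.2ⁿ ≥ 999 ÷ (33/388) = 129204/11.
2.2¹¹ ≈5843.18 falls short of 129204/11 but 2.2¹² ≈12855 reaches it, so n = 12.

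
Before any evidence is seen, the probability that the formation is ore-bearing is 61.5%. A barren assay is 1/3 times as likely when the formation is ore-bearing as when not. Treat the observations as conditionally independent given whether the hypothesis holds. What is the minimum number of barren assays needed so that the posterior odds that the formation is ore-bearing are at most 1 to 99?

Prior odds: 0.615 ÷ 0.385 = 123/77.
Likelihood ratio per barren assay = 1/3.
Target odds = 1/99.
Need (123/77) × (1/3)ⁿ ≤ 1/99, i.e. (1/3)ⁿ ≤ 7/1107.
(1/3)⁴ = 1/81 is still above 7/1107 but (1/3)⁵ = 1/243 is at or below it, so n = 5.

5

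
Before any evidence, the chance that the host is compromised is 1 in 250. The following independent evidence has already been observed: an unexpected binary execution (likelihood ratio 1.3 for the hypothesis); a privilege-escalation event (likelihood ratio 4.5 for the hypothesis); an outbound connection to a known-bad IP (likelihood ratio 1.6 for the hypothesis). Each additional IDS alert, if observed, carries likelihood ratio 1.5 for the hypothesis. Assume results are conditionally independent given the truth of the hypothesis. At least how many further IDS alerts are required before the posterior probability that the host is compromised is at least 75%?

Prior odds = 0.004/0.996 = 1/249.
Combined Bayes factor of the evidence already in hand = 1.3 × 4.5 × 1.6 = 9.36.
Odds after that evidence = (1/249) × 9.36 = 78/2075.
Target odds = 0.75/0.25 = 3.
Need 1.5ⁿ ≥ 3 ÷ (78/2075) = 2075/26.
1.5¹⁰ = 59049/1024 falls short of 2075/26 but 1.5¹¹ = 177147/2048 reaches it, so n = 11.

11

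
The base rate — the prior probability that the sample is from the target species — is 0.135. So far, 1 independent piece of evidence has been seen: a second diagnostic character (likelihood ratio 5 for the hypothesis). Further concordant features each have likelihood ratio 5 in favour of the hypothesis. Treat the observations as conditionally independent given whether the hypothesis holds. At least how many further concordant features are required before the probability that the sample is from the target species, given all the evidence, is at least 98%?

Prior odds = 0.135/0.865 = 27/173.
Bayes factor of the evidence already in hand = 5.
Odds after that evidence = (27/173) × 5 = 135/173.
Target odds = 0.98/0.02 = 49.
Need 5ⁿ ≥ 49 ÷ (135/173) = 8477/135.
5² = 25 falls short of 8477/135 but 5³ = 125 reaches it, so n = 3.

3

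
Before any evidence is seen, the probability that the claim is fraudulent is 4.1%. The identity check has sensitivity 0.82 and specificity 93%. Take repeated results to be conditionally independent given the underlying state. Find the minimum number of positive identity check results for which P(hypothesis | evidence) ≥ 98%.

3

Prior odds = 0.041/0.959 = 41/959.
False-positive rate = 1 − 0.93 = 0.07; likelihood ratio of a positive = 0.82/0.07 = 82/7.
Target odds: 0.98 ÷ 0.02 = 49.
Require (82/7)ⁿ ≥ 49 ÷ (41/959) = 46991/41.
(82/7)² = 6724/49 falls short of 46991/41 but (82/7)³ = 551368/343 reaches it, so n = 3.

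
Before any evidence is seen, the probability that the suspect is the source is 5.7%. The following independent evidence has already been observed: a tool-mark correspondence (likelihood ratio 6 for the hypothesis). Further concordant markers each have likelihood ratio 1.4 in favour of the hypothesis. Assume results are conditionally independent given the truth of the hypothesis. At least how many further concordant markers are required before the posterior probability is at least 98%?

15

Prior odds = 0.057/0.943 = 57/943.
Bayes factor of the evidence already in hand = 6.
Odds after that evidence = (57/943) × 6 = 342/943.
Target odds = 0.98/0.02 = 49.
Need 1.4ⁿ ≥ 49 ÷ (342/943) = 46207/342.
1.4¹⁴ ≈111.12 falls short of 46207/342 but 1.4¹⁵ ≈155.568 reaches it, so n = 15.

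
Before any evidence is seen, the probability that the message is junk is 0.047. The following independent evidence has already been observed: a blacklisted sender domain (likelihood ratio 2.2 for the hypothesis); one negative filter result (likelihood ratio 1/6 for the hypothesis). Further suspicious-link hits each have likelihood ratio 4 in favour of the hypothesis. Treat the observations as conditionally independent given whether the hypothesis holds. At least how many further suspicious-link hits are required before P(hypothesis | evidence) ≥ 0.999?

Prior odds = 0.047/0.953 = 47/953.
Combined Bayes factor of the evidence already in hand = 2.2 × (1/6) = 11/30.
Odds after that evidence = (47/953) × 11/30 = 517/28590.
Target odds = 0.999/0.001 = 999.
Need 4ⁿ ≥ 999 ÷ (517/28590) = 28561410/517.
4⁷ = 16384 falls short of 28561410/517 but 4⁸ = 65536 reaches it, so n = 8.

8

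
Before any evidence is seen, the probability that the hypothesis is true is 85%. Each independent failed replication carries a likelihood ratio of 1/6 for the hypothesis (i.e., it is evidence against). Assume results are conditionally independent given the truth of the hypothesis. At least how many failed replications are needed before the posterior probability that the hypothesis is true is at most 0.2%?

Prior odds = 0.85/0.15 = 17/3.
Likelihood ratio per failed replication = 1/6.
Target odds: 0.002 ÷ 0.998 = 1/499.
Require (1/6)ⁿ ≤ 1/499 ÷ (17/3) = 3/8483.
(1/6)⁴ = 1/1296 is still above 3/8483 but (1/6)⁵ = 1/7776 is at or below it, so n = 5.

5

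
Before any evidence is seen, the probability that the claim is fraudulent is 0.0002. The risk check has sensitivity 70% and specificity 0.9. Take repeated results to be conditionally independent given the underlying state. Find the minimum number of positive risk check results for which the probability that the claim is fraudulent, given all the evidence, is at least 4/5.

6

Prior odds: 0.0002 ÷ 0.9998 = 1/4999.
False-positive rate = 1 − 0.9 = 0.1; likelihood ratio of a positive = 0.7/0.1 = 7.
Target posterior odds = 0.8/0.2 = 4.
Need (1/4999) × 7ⁿ ≥ 4, i.e. 7ⁿ ≥ 19996.
7⁵ = 16807 falls short of 19996 but 7⁶ = 117649 reaches it, so n = 6.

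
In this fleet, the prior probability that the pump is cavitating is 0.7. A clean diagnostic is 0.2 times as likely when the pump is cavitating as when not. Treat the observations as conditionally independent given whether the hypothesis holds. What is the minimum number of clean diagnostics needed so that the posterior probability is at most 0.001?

Prior odds = 0.7/0.3 = 7/3.
Likelihood ratio per clean diagnostic = 0.2.
Target posterior odds = 0.001/0.999 = 1/999.
Need (7/3) × 0.2ⁿ ≤ 1/999, i.e. 0.2ⁿ ≤ 1/2331.
0.2⁴ = 0.0016 is still above 1/2331 but 0.2⁵ = 0.00032 is at or below it, so n = 5.

5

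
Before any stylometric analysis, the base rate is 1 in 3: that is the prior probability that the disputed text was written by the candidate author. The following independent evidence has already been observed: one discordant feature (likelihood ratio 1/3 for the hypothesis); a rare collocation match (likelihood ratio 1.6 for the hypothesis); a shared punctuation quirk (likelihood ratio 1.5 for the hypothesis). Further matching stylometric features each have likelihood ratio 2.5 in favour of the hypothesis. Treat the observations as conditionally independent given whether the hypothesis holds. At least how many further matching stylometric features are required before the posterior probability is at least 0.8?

3

Prior odds = (1/3)/(2/3) = 0.5.
Combined Bayes factor of the evidence already in hand = (1/3) × 1.6 × 1.5 = 0.8.
Odds after that evidence = 0.5 × 0.8 = 0.4.
Target odds = 0.8/0.2 = 4.
Need 2.5ⁿ ≥ 4 ÷ 0.4 = 10.
2.5² = 6.25 falls short of 10 but 2.5³ = 15.625 reaches it, so n = 3.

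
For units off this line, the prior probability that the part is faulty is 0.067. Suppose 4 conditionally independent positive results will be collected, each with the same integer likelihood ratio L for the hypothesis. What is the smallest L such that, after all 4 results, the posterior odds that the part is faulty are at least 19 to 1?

Prior odds = 0.067/0.933 = 67/933.
Target odds = 19.
Need L⁴ ≥ 19 ÷ (67/933) = 17727/67.
4⁴ = 256 < 17727/67 ≤ 625 = 5⁴, so L = 5.

5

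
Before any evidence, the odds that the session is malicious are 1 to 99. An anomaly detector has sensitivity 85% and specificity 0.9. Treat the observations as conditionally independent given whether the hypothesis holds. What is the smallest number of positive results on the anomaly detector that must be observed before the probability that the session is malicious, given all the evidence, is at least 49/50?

4

Prior odds = 1/99.
False-positive rate = 1 − 0.9 = 0.1; likelihood ratio of a positive = 0.85/0.1 = 8.5.
Target odds: 0.98 ÷ 0.02 = 49.
Require 8.5ⁿ ≥ 49 ÷ (1/99) = 4851.
8.5³ = 614.125 falls short of 4851 but 8.5⁴ = 5220.0625 reaches it, so n = 4.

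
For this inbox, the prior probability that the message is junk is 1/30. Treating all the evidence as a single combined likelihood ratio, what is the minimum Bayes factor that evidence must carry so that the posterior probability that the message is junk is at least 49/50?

Prior odds = (1/30)/(29/30) = 1/29.
Target odds = 0.98/0.02 = 49.
Required Bayes factor = 49 ÷ (1/29) = 1421.

1421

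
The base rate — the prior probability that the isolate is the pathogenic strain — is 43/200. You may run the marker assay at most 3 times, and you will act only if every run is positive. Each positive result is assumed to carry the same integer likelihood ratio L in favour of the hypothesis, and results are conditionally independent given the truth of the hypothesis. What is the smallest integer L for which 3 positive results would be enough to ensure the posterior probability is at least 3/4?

Prior odds = 0.215/0.785 = 43/157.
Target odds = 0.75/0.25 = 3.
Need L³ ≥ 3 ÷ (43/157) = 471/43.
2³ = 8 < 471/43 ≤ 27 = 3³, so L = 3.

3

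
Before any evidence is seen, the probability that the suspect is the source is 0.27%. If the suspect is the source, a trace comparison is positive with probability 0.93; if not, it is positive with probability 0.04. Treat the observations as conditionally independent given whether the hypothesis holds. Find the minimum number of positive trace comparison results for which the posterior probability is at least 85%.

Prior odds: 0.0027 ÷ 0.9973 = 27/9973.
Likelihood ratio of a positive = 0.93/0.04 = 23.25.
Target odds: 0.85 ÷ 0.15 = 17/3.
Require 23.25ⁿ ≥ 17/3 ÷ (27/9973) = 169541/81.
23.25² = 540.5625 falls short of 169541/81 but 23.25³ = 804357/64 reaches it, so n = 3.

3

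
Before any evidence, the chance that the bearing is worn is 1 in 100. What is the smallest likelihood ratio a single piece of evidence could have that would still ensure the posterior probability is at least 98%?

4851

Prior odds = 0.01/0.99 = 1/99.
Target odds = 0.98/0.02 = 49.
Required Bayes factor = 49 ÷ (1/99) = 4851.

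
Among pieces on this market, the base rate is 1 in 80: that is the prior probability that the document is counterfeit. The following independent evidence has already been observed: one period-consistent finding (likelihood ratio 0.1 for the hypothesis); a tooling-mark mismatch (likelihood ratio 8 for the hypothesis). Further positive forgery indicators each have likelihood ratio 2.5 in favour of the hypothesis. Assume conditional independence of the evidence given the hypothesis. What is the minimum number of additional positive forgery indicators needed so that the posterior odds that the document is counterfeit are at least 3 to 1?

7

Prior odds = 0.0125/0.9875 = 1/79.
Combined Bayes factor of the evidence already in hand = 0.1 × 8 = 0.8.
Odds after that evidence = (1/79) × 0.8 = 4/395.
Target odds = 3.
Need 2.5ⁿ ≥ 3 ÷ (4/395) = 296.25.
2.5⁶ = 244.140625 falls short of 296.25 but 2.5⁷ = 610.3515625 reaches it, so n = 7.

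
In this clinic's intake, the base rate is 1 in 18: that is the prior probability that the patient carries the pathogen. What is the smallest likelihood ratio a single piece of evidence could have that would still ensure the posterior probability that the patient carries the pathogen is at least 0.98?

Prior odds = (1/18)/(17/18) = 1/17.
Target odds = 0.98/0.02 = 49.
Required Bayes factor = 49 ÷ (1/17) = 833.

833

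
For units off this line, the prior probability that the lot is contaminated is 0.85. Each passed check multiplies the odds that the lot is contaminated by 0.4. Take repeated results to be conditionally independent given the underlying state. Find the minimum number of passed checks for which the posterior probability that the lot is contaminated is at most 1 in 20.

Prior odds: 0.85 ÷ 0.15 = 17/3.
Likelihood ratio per passed check = 0.4.
Target posterior odds = 0.05/0.95 = 1/19.
Need (17/3) × 0.4ⁿ ≤ 1/19, i.e. 0.4ⁿ ≤ 3/323.
0.4⁵ = 0.01024 is still above 3/323 but 0.4⁶ = 64/15625 is at or below it, so n = 6.

6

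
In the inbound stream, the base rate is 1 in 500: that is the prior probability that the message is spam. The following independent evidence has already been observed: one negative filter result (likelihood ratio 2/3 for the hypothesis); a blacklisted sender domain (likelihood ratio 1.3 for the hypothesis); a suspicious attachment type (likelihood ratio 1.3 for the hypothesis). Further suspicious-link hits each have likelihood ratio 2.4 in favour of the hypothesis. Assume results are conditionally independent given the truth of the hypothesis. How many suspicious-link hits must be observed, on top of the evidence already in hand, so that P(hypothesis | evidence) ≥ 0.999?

Prior odds = 0.002/0.998 = 1/499.
Combined Bayes factor of the evidence already in hand = (2/3) × 1.3 × 1.3 = 169/150.
Odds after that evidence = (1/499) × 169/150 = 169/74850.
Target odds = 0.999/0.001 = 999.
Need 2.4ⁿ ≥ 999 ÷ (169/74850) = 74775150/169.
2.4¹⁴ ≈210357 falls short of 74775150/169 but 2.4¹⁵ ≈504857 reaches it, so n = 15.

15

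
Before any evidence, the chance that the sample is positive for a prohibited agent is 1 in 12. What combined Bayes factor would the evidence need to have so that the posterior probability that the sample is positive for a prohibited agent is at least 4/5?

Prior odds = (1/12)/(11/12) = 1/11.
Target odds = 0.8/0.2 = 4.
Required Bayes factor = 4 ÷ (1/11) = 44.

44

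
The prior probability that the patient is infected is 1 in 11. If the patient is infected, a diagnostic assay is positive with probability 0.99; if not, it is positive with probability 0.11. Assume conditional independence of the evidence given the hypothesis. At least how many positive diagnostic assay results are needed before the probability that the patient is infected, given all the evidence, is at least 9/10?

3

Prior odds = (1/11)/(10/11) = 0.1.
Likelihood ratio of a positive = 0.99/0.11 = 9.
Target posterior odds = 0.9/0.1 = 9.
Require 9ⁿ ≥ 9 ÷ 0.1 = 90.
9² = 81 falls short of 90 but 9³ = 729 reaches it, so n = 3.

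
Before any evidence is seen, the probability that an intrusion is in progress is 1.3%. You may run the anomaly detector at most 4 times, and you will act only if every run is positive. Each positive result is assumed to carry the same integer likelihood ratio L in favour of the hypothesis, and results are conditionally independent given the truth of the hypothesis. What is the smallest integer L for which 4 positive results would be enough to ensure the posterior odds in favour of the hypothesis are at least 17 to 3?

5

Prior odds = 0.013/0.987 = 13/987.
Target odds = 17/3.
Need L⁴ ≥ 17/3 ÷ (13/987) = 5593/13.
4⁴ = 256 < 5593/13 ≤ 625 = 5⁴, so L = 5.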